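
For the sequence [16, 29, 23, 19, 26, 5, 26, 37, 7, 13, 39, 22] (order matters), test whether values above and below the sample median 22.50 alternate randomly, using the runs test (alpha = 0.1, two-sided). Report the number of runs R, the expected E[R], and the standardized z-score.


Step 1: Compute median = 22.50; label A = above, B = below.
Labels in order: BAABABAABBAB  (n_A = 6, n_B = 6)
Step 2: Count runs R = 9.
Step 3: Under H0 (random ordering), E[R] = 2*n_A*n_B/(n_A+n_B) + 1 = 2*6*6/12 + 1 = 7.0000.
        Var[R] = 2*n_A*n_B*(2*n_A*n_B - n_A - n_B) / ((n_A+n_B)^2 * (n_A+n_B-1)) = 4320/1584 = 2.7273.
        SD[R] = 1.6514.
Step 4: Continuity-corrected z = (R - 0.5 - E[R]) / SD[R] = (9 - 0.5 - 7.0000) / 1.6514 = 0.9083.
Step 5: Two-sided p-value via normal approximation = 2*(1 - Phi(|z|)) = 0.363722.
Step 6: alpha = 0.1. fail to reject H0.

R = 9, z = 0.9083, p = 0.363722, fail to reject H0.


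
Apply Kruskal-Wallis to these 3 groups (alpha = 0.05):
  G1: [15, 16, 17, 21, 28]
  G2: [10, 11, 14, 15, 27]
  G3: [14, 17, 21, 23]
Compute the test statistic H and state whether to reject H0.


Step 1: Combine all N = 14 observations and assign midranks.
sorted (value, group, rank): (10,G2,1), (11,G2,2), (14,G2,3.5), (14,G3,3.5), (15,G1,5.5), (15,G2,5.5), (16,G1,7), (17,G1,8.5), (17,G3,8.5), (21,G1,10.5), (21,G3,10.5), (23,G3,12), (27,G2,13), (28,G1,14)
Step 2: Sum ranks within each group.
R_1 = 45.5 (n_1 = 5)
R_2 = 25 (n_2 = 5)
R_3 = 34.5 (n_3 = 4)
Step 3: H = 12/(N(N+1)) * sum(R_i^2/n_i) - 3(N+1)
     = 12/(14*15) * (45.5^2/5 + 25^2/5 + 34.5^2/4) - 3*15
     = 0.057143 * 836.612 - 45
     = 2.806429.
Step 4: Ties present; correction factor C = 1 - 24/(14^3 - 14) = 0.991209. Corrected H = 2.806429 / 0.991209 = 2.831319.
Step 5: Under H0, H ~ chi^2(2); p-value = 0.242765.
Step 6: alpha = 0.05. fail to reject H0.

H = 2.8313, df = 2, p = 0.242765, fail to reject H0.


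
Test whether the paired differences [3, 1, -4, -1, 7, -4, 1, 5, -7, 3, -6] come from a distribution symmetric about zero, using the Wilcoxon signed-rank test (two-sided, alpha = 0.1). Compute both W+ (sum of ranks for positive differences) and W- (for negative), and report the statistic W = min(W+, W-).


Step 1: Drop any zero differences (none here) and take |d_i|.
|d| = [3, 1, 4, 1, 7, 4, 1, 5, 7, 3, 6]
Step 2: Midrank |d_i| (ties get averaged ranks).
ranks: |3|->4.5, |1|->2, |4|->6.5, |1|->2, |7|->10.5, |4|->6.5, |1|->2, |5|->8, |7|->10.5, |3|->4.5, |6|->9
Step 3: Attach original signs; sum ranks with positive sign and with negative sign.
W+ = 4.5 + 2 + 10.5 + 2 + 8 + 4.5 = 31.5
W- = 6.5 + 2 + 6.5 + 10.5 + 9 = 34.5
(Check: W+ + W- = 66 should equal n(n+1)/2 = 66.)
Step 4: Test statistic W = min(W+, W-) = 31.5.
Step 5: Ties in |d|, so use the tie-corrected normal approximation.
        E[W] = n(n+1)/4 = 11*12/4 = 33.
        Tie groups: |d|=1 (t=3), |d|=3 (t=2), |d|=4 (t=2), |d|=7 (t=2); sum(t^3 - t) = 42.
        Var[W] = n(n+1)(2n+1)/24 - sum(t^3-t)/48 = 3036/24 - 42/48 = 125.625.
        z = (W - E[W]) / sqrt(Var[W]) = (31.5 - 33) / 11.2083 = -0.1338.
        Two-sided p = 2*Phi(z) = 0.893537.
Step 6: alpha = 0.1. fail to reject H0.

W+ = 31.5, W- = 34.5, W = min = 31.5, p = 0.893537, fail to reject H0.


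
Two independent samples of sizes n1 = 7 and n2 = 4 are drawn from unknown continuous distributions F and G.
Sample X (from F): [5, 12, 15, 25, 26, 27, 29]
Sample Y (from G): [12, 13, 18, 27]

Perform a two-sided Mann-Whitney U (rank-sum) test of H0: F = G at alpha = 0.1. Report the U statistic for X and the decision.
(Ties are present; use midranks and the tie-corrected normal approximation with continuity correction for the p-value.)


Step 1: Combine and sort all 11 observations; assign midranks.
sorted (value, group): (5,X), (12,X), (12,Y), (13,Y), (15,X), (18,Y), (25,X), (26,X), (27,X), (27,Y), (29,X)
ranks: 5->1, 12->2.5, 12->2.5, 13->4, 15->5, 18->6, 25->7, 26->8, 27->9.5, 27->9.5, 29->11
Step 2: Rank sum for X: R1 = 1 + 2.5 + 5 + 7 + 8 + 9.5 + 11 = 44.
Step 3: U_X = R1 - n1(n1+1)/2 = 44 - 7*8/2 = 44 - 28 = 16.
       U_Y = n1*n2 - U_X = 28 - 16 = 12.
Step 4: Ties are present, so use the tie-corrected normal approximation (with continuity correction) for the p-value.
Step 5: p-value = 0.775820; compare to alpha = 0.1. fail to reject H0.

U_X = 16, p = 0.775820, fail to reject H0 at alpha = 0.1.


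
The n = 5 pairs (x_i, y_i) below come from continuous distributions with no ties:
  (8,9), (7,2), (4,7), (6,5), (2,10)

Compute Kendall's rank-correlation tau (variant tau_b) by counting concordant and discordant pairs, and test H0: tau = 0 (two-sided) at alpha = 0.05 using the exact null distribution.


Step 1: Enumerate the 10 unordered pairs (i,j) with i<j and classify each by sign(x_j-x_i) * sign(y_j-y_i).
  (1,2):dx=-1,dy=-7->C; (1,3):dx=-4,dy=-2->C; (1,4):dx=-2,dy=-4->C; (1,5):dx=-6,dy=+1->D
  (2,3):dx=-3,dy=+5->D; (2,4):dx=-1,dy=+3->D; (2,5):dx=-5,dy=+8->D; (3,4):dx=+2,dy=-2->D
  (3,5):dx=-2,dy=+3->D; (4,5):dx=-4,dy=+5->D
Step 2: C = 3, D = 7, total pairs = 10.
Step 3: tau = (C - D)/(n(n-1)/2) = (3 - 7)/10 = -0.400000.
Step 4: Exact two-sided p-value (enumerate n! = 120 permutations of y under H0): p = 0.483333.
Step 5: alpha = 0.05. fail to reject H0.

tau_b = -0.4000 (C=3, D=7), p = 0.483333, fail to reject H0.


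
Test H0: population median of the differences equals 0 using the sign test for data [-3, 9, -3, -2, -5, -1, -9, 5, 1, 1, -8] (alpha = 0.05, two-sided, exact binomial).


Step 1: Discard zero differences. Original n = 11; n_eff = number of nonzero differences = 11.
Nonzero differences (with sign): -3, +9, -3, -2, -5, -1, -9, +5, +1, +1, -8
Step 2: Count signs: positive = 4, negative = 7.
Step 3: Under H0: P(positive) = 0.5, so the number of positives S ~ Bin(11, 0.5).
Step 4: Two-sided exact p-value = sum of Bin(11,0.5) probabilities at or below the observed probability = 0.548828.
Step 5: alpha = 0.05. fail to reject H0.

n_eff = 11, pos = 4, neg = 7, p = 0.548828, fail to reject H0.


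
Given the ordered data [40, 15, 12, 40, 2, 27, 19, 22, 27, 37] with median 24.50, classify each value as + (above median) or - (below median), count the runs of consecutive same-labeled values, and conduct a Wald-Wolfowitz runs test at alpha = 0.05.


Step 1: Compute median = 24.50; label A = above, B = below.
Labels in order: ABBABABBAA  (n_A = 5, n_B = 5)
Step 2: Count runs R = 7.
Step 3: Under H0 (random ordering), E[R] = 2*n_A*n_B/(n_A+n_B) + 1 = 2*5*5/10 + 1 = 6.0000.
        Var[R] = 2*n_A*n_B*(2*n_A*n_B - n_A - n_B) / ((n_A+n_B)^2 * (n_A+n_B-1)) = 2000/900 = 2.2222.
        SD[R] = 1.4907.
Step 4: Continuity-corrected z = (R - 0.5 - E[R]) / SD[R] = (7 - 0.5 - 6.0000) / 1.4907 = 0.3354.
Step 5: Two-sided p-value via normal approximation = 2*(1 - Phi(|z|)) = 0.737316.
Step 6: alpha = 0.05. fail to reject H0.

R = 7, z = 0.3354, p = 0.737316, fail to reject H0.


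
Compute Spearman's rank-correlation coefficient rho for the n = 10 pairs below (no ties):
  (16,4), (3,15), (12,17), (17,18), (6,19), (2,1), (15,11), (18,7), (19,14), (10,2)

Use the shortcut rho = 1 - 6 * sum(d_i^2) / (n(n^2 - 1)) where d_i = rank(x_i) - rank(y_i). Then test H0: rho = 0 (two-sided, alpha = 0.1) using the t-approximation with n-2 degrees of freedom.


Step 1: Rank x and y separately (midranks; no ties here).
rank(x): 16->7, 3->2, 12->5, 17->8, 6->3, 2->1, 15->6, 18->9, 19->10, 10->4
rank(y): 4->3, 15->7, 17->8, 18->9, 19->10, 1->1, 11->5, 7->4, 14->6, 2->2
Step 2: d_i = R_x(i) - R_y(i); compute d_i^2.
  (7-3)^2=16, (2-7)^2=25, (5-8)^2=9, (8-9)^2=1, (3-10)^2=49, (1-1)^2=0, (6-5)^2=1, (9-4)^2=25, (10-6)^2=16, (4-2)^2=4
sum(d^2) = 146.
Step 3: rho = 1 - 6*146 / (10*(10^2 - 1)) = 1 - 876/990 = 0.115152.
Step 4: Under H0, t = rho * sqrt((n-2)/(1-rho^2)) = 0.3279 ~ t(8).
Step 5: Two-sided p-value from the t-distribution with 8 df = 0.751420.
Step 6: alpha = 0.1. fail to reject H0.

rho = 0.1152, p = 0.751420, fail to reject H0 at alpha = 0.1.


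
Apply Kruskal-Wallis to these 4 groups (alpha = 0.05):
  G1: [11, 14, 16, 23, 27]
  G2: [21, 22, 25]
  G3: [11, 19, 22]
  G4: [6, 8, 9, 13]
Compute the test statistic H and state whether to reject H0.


Step 1: Combine all N = 15 observations and assign midranks.
sorted (value, group, rank): (6,G4,1), (8,G4,2), (9,G4,3), (11,G1,4.5), (11,G3,4.5), (13,G4,6), (14,G1,7), (16,G1,8), (19,G3,9), (21,G2,10), (22,G2,11.5), (22,G3,11.5), (23,G1,13), (25,G2,14), (27,G1,15)
Step 2: Sum ranks within each group.
R_1 = 47.5 (n_1 = 5)
R_2 = 35.5 (n_2 = 3)
R_3 = 25 (n_3 = 3)
R_4 = 12 (n_4 = 4)
Step 3: H = 12/(N(N+1)) * sum(R_i^2/n_i) - 3(N+1)
     = 12/(15*16) * (47.5^2/5 + 35.5^2/3 + 25^2/3 + 12^2/4) - 3*16
     = 0.050000 * 1115.67 - 48
     = 7.783333.
Step 4: Ties present; correction factor C = 1 - 12/(15^3 - 15) = 0.996429. Corrected H = 7.783333 / 0.996429 = 7.811231.
Step 5: Under H0, H ~ chi^2(3); p-value = 0.050078.
Step 6: alpha = 0.05. fail to reject H0.

H = 7.8112, df = 3, p = 0.050078, fail to reject H0.


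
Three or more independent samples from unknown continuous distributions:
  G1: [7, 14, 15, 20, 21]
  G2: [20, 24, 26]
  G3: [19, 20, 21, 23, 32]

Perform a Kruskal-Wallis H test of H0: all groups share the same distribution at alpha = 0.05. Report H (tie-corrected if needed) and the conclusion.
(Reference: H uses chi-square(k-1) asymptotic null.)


Step 1: Combine all N = 13 observations and assign midranks.
sorted (value, group, rank): (7,G1,1), (14,G1,2), (15,G1,3), (19,G3,4), (20,G1,6), (20,G2,6), (20,G3,6), (21,G1,8.5), (21,G3,8.5), (23,G3,10), (24,G2,11), (26,G2,12), (32,G3,13)
Step 2: Sum ranks within each group.
R_1 = 20.5 (n_1 = 5)
R_2 = 29 (n_2 = 3)
R_3 = 41.5 (n_3 = 5)
Step 3: H = 12/(N(N+1)) * sum(R_i^2/n_i) - 3(N+1)
     = 12/(13*14) * (20.5^2/5 + 29^2/3 + 41.5^2/5) - 3*14
     = 0.065934 * 708.833 - 42
     = 4.736264.
Step 4: Ties present; correction factor C = 1 - 30/(13^3 - 13) = 0.986264. Corrected H = 4.736264 / 0.986264 = 4.802228.
Step 5: Under H0, H ~ chi^2(2); p-value = 0.090617.
Step 6: alpha = 0.05. fail to reject H0.

H = 4.8022, df = 2, p = 0.090617, fail to reject H0.


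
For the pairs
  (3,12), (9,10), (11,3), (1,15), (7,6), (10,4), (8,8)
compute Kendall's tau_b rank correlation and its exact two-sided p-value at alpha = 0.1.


Step 1: Enumerate the 21 unordered pairs (i,j) with i<j and classify each by sign(x_j-x_i) * sign(y_j-y_i).
  (1,2):dx=+6,dy=-2->D; (1,3):dx=+8,dy=-9->D; (1,4):dx=-2,dy=+3->D; (1,5):dx=+4,dy=-6->D
  (1,6):dx=+7,dy=-8->D; (1,7):dx=+5,dy=-4->D; (2,3):dx=+2,dy=-7->D; (2,4):dx=-8,dy=+5->D
  (2,5):dx=-2,dy=-4->C; (2,6):dx=+1,dy=-6->D; (2,7):dx=-1,dy=-2->C; (3,4):dx=-10,dy=+12->D
  (3,5):dx=-4,dy=+3->D; (3,6):dx=-1,dy=+1->D; (3,7):dx=-3,dy=+5->D; (4,5):dx=+6,dy=-9->D
  (4,6):dx=+9,dy=-11->D; (4,7):dx=+7,dy=-7->D; (5,6):dx=+3,dy=-2->D; (5,7):dx=+1,dy=+2->C
  (6,7):dx=-2,dy=+4->D
Step 2: C = 3, D = 18, total pairs = 21.
Step 3: tau = (C - D)/(n(n-1)/2) = (3 - 18)/21 = -0.714286.
Step 4: Exact two-sided p-value (enumerate n! = 5040 permutations of y under H0): p = 0.030159.
Step 5: alpha = 0.1. reject H0.

tau_b = -0.7143 (C=3, D=18), p = 0.030159, reject H0.


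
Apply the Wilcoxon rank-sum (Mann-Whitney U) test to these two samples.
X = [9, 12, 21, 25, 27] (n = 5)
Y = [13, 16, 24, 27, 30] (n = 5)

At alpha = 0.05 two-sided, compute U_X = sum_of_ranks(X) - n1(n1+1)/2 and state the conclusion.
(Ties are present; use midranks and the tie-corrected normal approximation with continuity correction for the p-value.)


Step 1: Combine and sort all 10 observations; assign midranks.
sorted (value, group): (9,X), (12,X), (13,Y), (16,Y), (21,X), (24,Y), (25,X), (27,X), (27,Y), (30,Y)
ranks: 9->1, 12->2, 13->3, 16->4, 21->5, 24->6, 25->7, 27->8.5, 27->8.5, 30->10
Step 2: Rank sum for X: R1 = 1 + 2 + 5 + 7 + 8.5 = 23.5.
Step 3: U_X = R1 - n1(n1+1)/2 = 23.5 - 5*6/2 = 23.5 - 15 = 8.5.
       U_Y = n1*n2 - U_X = 25 - 8.5 = 16.5.
Step 4: Ties are present, so use the tie-corrected normal approximation (with continuity correction) for the p-value.
Step 5: p-value = 0.463344; compare to alpha = 0.05. fail to reject H0.

U_X = 8.5, p = 0.463344, fail to reject H0 at alpha = 0.05.


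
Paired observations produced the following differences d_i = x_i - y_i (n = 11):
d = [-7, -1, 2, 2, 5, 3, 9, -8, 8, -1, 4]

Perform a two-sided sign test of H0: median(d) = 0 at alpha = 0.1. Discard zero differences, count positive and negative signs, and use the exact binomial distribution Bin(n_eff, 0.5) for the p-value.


Step 1: Discard zero differences. Original n = 11; n_eff = number of nonzero differences = 11.
Nonzero differences (with sign): -7, -1, +2, +2, +5, +3, +9, -8, +8, -1, +4
Step 2: Count signs: positive = 7, negative = 4.
Step 3: Under H0: P(positive) = 0.5, so the number of positives S ~ Bin(11, 0.5).
Step 4: Two-sided exact p-value = sum of Bin(11,0.5) probabilities at or below the observed probability = 0.548828.
Step 5: alpha = 0.1. fail to reject H0.

n_eff = 11, pos = 7, neg = 4, p = 0.548828, fail to reject H0.


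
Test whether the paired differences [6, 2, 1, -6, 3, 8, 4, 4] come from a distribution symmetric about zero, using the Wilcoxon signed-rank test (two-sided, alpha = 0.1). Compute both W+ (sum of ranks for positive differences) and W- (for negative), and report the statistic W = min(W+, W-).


Step 1: Drop any zero differences (none here) and take |d_i|.
|d| = [6, 2, 1, 6, 3, 8, 4, 4]
Step 2: Midrank |d_i| (ties get averaged ranks).
ranks: |6|->6.5, |2|->2, |1|->1, |6|->6.5, |3|->3, |8|->8, |4|->4.5, |4|->4.5
Step 3: Attach original signs; sum ranks with positive sign and with negative sign.
W+ = 6.5 + 2 + 1 + 3 + 8 + 4.5 + 4.5 = 29.5
W- = 6.5 = 6.5
(Check: W+ + W- = 36 should equal n(n+1)/2 = 36.)
Step 4: Test statistic W = min(W+, W-) = 6.5.
Step 5: Ties in |d|, so use the tie-corrected normal approximation.
        E[W] = n(n+1)/4 = 8*9/4 = 18.
        Tie groups: |d|=4 (t=2), |d|=6 (t=2); sum(t^3 - t) = 12.
        Var[W] = n(n+1)(2n+1)/24 - sum(t^3-t)/48 = 1224/24 - 12/48 = 50.75.
        z = (W - E[W]) / sqrt(Var[W]) = (6.5 - 18) / 7.1239 = -1.6143.
        Two-sided p = 2*Phi(z) = 0.106466.
Step 6: alpha = 0.1. fail to reject H0.

W+ = 29.5, W- = 6.5, W = min = 6.5, p = 0.106466, fail to reject H0.


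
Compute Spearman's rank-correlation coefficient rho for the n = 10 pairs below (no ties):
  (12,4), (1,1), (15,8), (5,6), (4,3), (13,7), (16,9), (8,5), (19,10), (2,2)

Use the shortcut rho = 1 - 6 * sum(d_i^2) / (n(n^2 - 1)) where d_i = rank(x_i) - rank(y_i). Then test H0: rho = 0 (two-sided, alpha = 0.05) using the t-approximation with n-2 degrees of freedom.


Step 1: Rank x and y separately (midranks; no ties here).
rank(x): 12->6, 1->1, 15->8, 5->4, 4->3, 13->7, 16->9, 8->5, 19->10, 2->2
rank(y): 4->4, 1->1, 8->8, 6->6, 3->3, 7->7, 9->9, 5->5, 10->10, 2->2
Step 2: d_i = R_x(i) - R_y(i); compute d_i^2.
  (6-4)^2=4, (1-1)^2=0, (8-8)^2=0, (4-6)^2=4, (3-3)^2=0, (7-7)^2=0, (9-9)^2=0, (5-5)^2=0, (10-10)^2=0, (2-2)^2=0
sum(d^2) = 8.
Step 3: rho = 1 - 6*8 / (10*(10^2 - 1)) = 1 - 48/990 = 0.951515.
Step 4: Under H0, t = rho * sqrt((n-2)/(1-rho^2)) = 8.7493 ~ t(8).
Step 5: Two-sided p-value from the t-distribution with 8 df = 0.000023.
Step 6: alpha = 0.05. reject H0.

rho = 0.9515, p = 0.000023, reject H0 at alpha = 0.05.


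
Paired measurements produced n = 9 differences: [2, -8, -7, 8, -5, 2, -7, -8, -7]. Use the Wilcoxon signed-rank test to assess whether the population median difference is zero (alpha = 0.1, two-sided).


Step 1: Drop any zero differences (none here) and take |d_i|.
|d| = [2, 8, 7, 8, 5, 2, 7, 8, 7]
Step 2: Midrank |d_i| (ties get averaged ranks).
ranks: |2|->1.5, |8|->8, |7|->5, |8|->8, |5|->3, |2|->1.5, |7|->5, |8|->8, |7|->5
Step 3: Attach original signs; sum ranks with positive sign and with negative sign.
W+ = 1.5 + 8 + 1.5 = 11
W- = 8 + 5 + 3 + 5 + 8 + 5 = 34
(Check: W+ + W- = 45 should equal n(n+1)/2 = 45.)
Step 4: Test statistic W = min(W+, W-) = 11.
Step 5: Ties in |d|, so use the tie-corrected normal approximation.
        E[W] = n(n+1)/4 = 9*10/4 = 22.5.
        Tie groups: |d|=2 (t=2), |d|=7 (t=3), |d|=8 (t=3); sum(t^3 - t) = 54.
        Var[W] = n(n+1)(2n+1)/24 - sum(t^3-t)/48 = 1710/24 - 54/48 = 70.125.
        z = (W - E[W]) / sqrt(Var[W]) = (11 - 22.5) / 8.3741 = -1.3733.
        Two-sided p = 2*Phi(z) = 0.169663.
Step 6: alpha = 0.1. fail to reject H0.

W+ = 11, W- = 34, W = min = 11, p = 0.169663, fail to reject H0.


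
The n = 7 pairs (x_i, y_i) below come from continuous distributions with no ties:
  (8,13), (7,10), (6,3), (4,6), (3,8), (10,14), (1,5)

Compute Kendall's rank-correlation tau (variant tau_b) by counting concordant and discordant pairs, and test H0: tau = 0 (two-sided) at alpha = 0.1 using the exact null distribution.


Step 1: Enumerate the 21 unordered pairs (i,j) with i<j and classify each by sign(x_j-x_i) * sign(y_j-y_i).
  (1,2):dx=-1,dy=-3->C; (1,3):dx=-2,dy=-10->C; (1,4):dx=-4,dy=-7->C; (1,5):dx=-5,dy=-5->C
  (1,6):dx=+2,dy=+1->C; (1,7):dx=-7,dy=-8->C; (2,3):dx=-1,dy=-7->C; (2,4):dx=-3,dy=-4->C
  (2,5):dx=-4,dy=-2->C; (2,6):dx=+3,dy=+4->C; (2,7):dx=-6,dy=-5->C; (3,4):dx=-2,dy=+3->D
  (3,5):dx=-3,dy=+5->D; (3,6):dx=+4,dy=+11->C; (3,7):dx=-5,dy=+2->D; (4,5):dx=-1,dy=+2->D
  (4,6):dx=+6,dy=+8->C; (4,7):dx=-3,dy=-1->C; (5,6):dx=+7,dy=+6->C; (5,7):dx=-2,dy=-3->C
  (6,7):dx=-9,dy=-9->C
Step 2: C = 17, D = 4, total pairs = 21.
Step 3: tau = (C - D)/(n(n-1)/2) = (17 - 4)/21 = 0.619048.
Step 4: Exact two-sided p-value (enumerate n! = 5040 permutations of y under H0): p = 0.069048.
Step 5: alpha = 0.1. reject H0.

tau_b = 0.6190 (C=17, D=4), p = 0.069048, reject H0.


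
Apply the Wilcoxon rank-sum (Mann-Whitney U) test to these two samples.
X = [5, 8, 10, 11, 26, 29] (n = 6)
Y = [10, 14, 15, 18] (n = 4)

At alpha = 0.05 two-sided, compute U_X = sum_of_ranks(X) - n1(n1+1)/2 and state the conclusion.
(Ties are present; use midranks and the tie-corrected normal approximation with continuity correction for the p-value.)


Step 1: Combine and sort all 10 observations; assign midranks.
sorted (value, group): (5,X), (8,X), (10,X), (10,Y), (11,X), (14,Y), (15,Y), (18,Y), (26,X), (29,X)
ranks: 5->1, 8->2, 10->3.5, 10->3.5, 11->5, 14->6, 15->7, 18->8, 26->9, 29->10
Step 2: Rank sum for X: R1 = 1 + 2 + 3.5 + 5 + 9 + 10 = 30.5.
Step 3: U_X = R1 - n1(n1+1)/2 = 30.5 - 6*7/2 = 30.5 - 21 = 9.5.
       U_Y = n1*n2 - U_X = 24 - 9.5 = 14.5.
Step 4: Ties are present, so use the tie-corrected normal approximation (with continuity correction) for the p-value.
Step 5: p-value = 0.668870; compare to alpha = 0.05. fail to reject H0.

U_X = 9.5, p = 0.668870, fail to reject H0 at alpha = 0.05.


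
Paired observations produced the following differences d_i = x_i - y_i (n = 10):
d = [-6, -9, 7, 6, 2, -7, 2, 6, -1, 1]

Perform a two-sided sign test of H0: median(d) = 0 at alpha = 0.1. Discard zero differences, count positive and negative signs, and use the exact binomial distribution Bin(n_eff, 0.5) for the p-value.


Step 1: Discard zero differences. Original n = 10; n_eff = number of nonzero differences = 10.
Nonzero differences (with sign): -6, -9, +7, +6, +2, -7, +2, +6, -1, +1
Step 2: Count signs: positive = 6, negative = 4.
Step 3: Under H0: P(positive) = 0.5, so the number of positives S ~ Bin(10, 0.5).
Step 4: Two-sided exact p-value = sum of Bin(10,0.5) probabilities at or below the observed probability = 0.753906.
Step 5: alpha = 0.1. fail to reject H0.

n_eff = 10, pos = 6, neg = 4, p = 0.753906, fail to reject H0.


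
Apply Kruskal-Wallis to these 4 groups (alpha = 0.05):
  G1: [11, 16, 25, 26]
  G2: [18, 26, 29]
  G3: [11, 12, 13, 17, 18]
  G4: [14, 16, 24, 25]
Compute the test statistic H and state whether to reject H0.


Step 1: Combine all N = 16 observations and assign midranks.
sorted (value, group, rank): (11,G1,1.5), (11,G3,1.5), (12,G3,3), (13,G3,4), (14,G4,5), (16,G1,6.5), (16,G4,6.5), (17,G3,8), (18,G2,9.5), (18,G3,9.5), (24,G4,11), (25,G1,12.5), (25,G4,12.5), (26,G1,14.5), (26,G2,14.5), (29,G2,16)
Step 2: Sum ranks within each group.
R_1 = 35 (n_1 = 4)
R_2 = 40 (n_2 = 3)
R_3 = 26 (n_3 = 5)
R_4 = 35 (n_4 = 4)
Step 3: H = 12/(N(N+1)) * sum(R_i^2/n_i) - 3(N+1)
     = 12/(16*17) * (35^2/4 + 40^2/3 + 26^2/5 + 35^2/4) - 3*17
     = 0.044118 * 1281.03 - 51
     = 5.516176.
Step 4: Ties present; correction factor C = 1 - 30/(16^3 - 16) = 0.992647. Corrected H = 5.516176 / 0.992647 = 5.557037.
Step 5: Under H0, H ~ chi^2(3); p-value = 0.135267.
Step 6: alpha = 0.05. fail to reject H0.

H = 5.5570, df = 3, p = 0.135267, fail to reject H0.


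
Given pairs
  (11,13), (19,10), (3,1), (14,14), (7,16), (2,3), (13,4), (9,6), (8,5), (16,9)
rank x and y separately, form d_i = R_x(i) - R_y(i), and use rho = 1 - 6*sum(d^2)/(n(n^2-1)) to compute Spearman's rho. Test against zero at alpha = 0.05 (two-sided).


Step 1: Rank x and y separately (midranks; no ties here).
rank(x): 11->6, 19->10, 3->2, 14->8, 7->3, 2->1, 13->7, 9->5, 8->4, 16->9
rank(y): 13->8, 10->7, 1->1, 14->9, 16->10, 3->2, 4->3, 6->5, 5->4, 9->6
Step 2: d_i = R_x(i) - R_y(i); compute d_i^2.
  (6-8)^2=4, (10-7)^2=9, (2-1)^2=1, (8-9)^2=1, (3-10)^2=49, (1-2)^2=1, (7-3)^2=16, (5-5)^2=0, (4-4)^2=0, (9-6)^2=9
sum(d^2) = 90.
Step 3: rho = 1 - 6*90 / (10*(10^2 - 1)) = 1 - 540/990 = 0.454545.
Step 4: Under H0, t = rho * sqrt((n-2)/(1-rho^2)) = 1.4434 ~ t(8).
Step 5: Two-sided p-value from the t-distribution with 8 df = 0.186905.
Step 6: alpha = 0.05. fail to reject H0.

rho = 0.4545, p = 0.186905, fail to reject H0 at alpha = 0.05.


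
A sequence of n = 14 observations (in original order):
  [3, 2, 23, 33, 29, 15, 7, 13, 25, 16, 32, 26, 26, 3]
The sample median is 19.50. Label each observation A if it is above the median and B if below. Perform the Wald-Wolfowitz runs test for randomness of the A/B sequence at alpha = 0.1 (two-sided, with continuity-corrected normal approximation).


Step 1: Compute median = 19.50; label A = above, B = below.
Labels in order: BBAAABBBABAAAB  (n_A = 7, n_B = 7)
Step 2: Count runs R = 7.
Step 3: Under H0 (random ordering), E[R] = 2*n_A*n_B/(n_A+n_B) + 1 = 2*7*7/14 + 1 = 8.0000.
        Var[R] = 2*n_A*n_B*(2*n_A*n_B - n_A - n_B) / ((n_A+n_B)^2 * (n_A+n_B-1)) = 8232/2548 = 3.2308.
        SD[R] = 1.7974.
Step 4: Continuity-corrected z = (R + 0.5 - E[R]) / SD[R] = (7 + 0.5 - 8.0000) / 1.7974 = -0.2782.
Step 5: Two-sided p-value via normal approximation = 2*(1 - Phi(|z|)) = 0.780879.
Step 6: alpha = 0.1. fail to reject H0.

R = 7, z = -0.2782, p = 0.780879, fail to reject H0.


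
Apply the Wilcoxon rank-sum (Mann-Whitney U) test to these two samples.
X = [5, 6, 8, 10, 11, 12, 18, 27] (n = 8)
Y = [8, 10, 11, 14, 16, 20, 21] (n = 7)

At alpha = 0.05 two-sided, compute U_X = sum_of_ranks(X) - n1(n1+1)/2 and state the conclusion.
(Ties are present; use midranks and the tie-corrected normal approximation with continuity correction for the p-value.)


Step 1: Combine and sort all 15 observations; assign midranks.
sorted (value, group): (5,X), (6,X), (8,X), (8,Y), (10,X), (10,Y), (11,X), (11,Y), (12,X), (14,Y), (16,Y), (18,X), (20,Y), (21,Y), (27,X)
ranks: 5->1, 6->2, 8->3.5, 8->3.5, 10->5.5, 10->5.5, 11->7.5, 11->7.5, 12->9, 14->10, 16->11, 18->12, 20->13, 21->14, 27->15
Step 2: Rank sum for X: R1 = 1 + 2 + 3.5 + 5.5 + 7.5 + 9 + 12 + 15 = 55.5.
Step 3: U_X = R1 - n1(n1+1)/2 = 55.5 - 8*9/2 = 55.5 - 36 = 19.5.
       U_Y = n1*n2 - U_X = 56 - 19.5 = 36.5.
Step 4: Ties are present, so use the tie-corrected normal approximation (with continuity correction) for the p-value.
Step 5: p-value = 0.353247; compare to alpha = 0.05. fail to reject H0.

U_X = 19.5, p = 0.353247, fail to reject H0 at alpha = 0.05.


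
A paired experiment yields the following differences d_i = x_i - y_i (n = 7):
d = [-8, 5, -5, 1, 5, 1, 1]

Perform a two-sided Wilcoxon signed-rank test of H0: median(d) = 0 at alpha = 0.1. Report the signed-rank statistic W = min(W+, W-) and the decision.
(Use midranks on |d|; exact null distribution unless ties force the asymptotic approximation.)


Step 1: Drop any zero differences (none here) and take |d_i|.
|d| = [8, 5, 5, 1, 5, 1, 1]
Step 2: Midrank |d_i| (ties get averaged ranks).
ranks: |8|->7, |5|->5, |5|->5, |1|->2, |5|->5, |1|->2, |1|->2
Step 3: Attach original signs; sum ranks with positive sign and with negative sign.
W+ = 5 + 2 + 5 + 2 + 2 = 16
W- = 7 + 5 = 12
(Check: W+ + W- = 28 should equal n(n+1)/2 = 28.)
Step 4: Test statistic W = min(W+, W-) = 12.
Step 5: Ties in |d|, so use the tie-corrected normal approximation.
        E[W] = n(n+1)/4 = 7*8/4 = 14.
        Tie groups: |d|=1 (t=3), |d|=5 (t=3); sum(t^3 - t) = 48.
        Var[W] = n(n+1)(2n+1)/24 - sum(t^3-t)/48 = 840/24 - 48/48 = 34.
        z = (W - E[W]) / sqrt(Var[W]) = (12 - 14) / 5.8310 = -0.3430.
        Two-sided p = 2*Phi(z) = 0.731601.
Step 6: alpha = 0.1. fail to reject H0.

W+ = 16, W- = 12, W = min = 12, p = 0.731601, fail to reject H0.


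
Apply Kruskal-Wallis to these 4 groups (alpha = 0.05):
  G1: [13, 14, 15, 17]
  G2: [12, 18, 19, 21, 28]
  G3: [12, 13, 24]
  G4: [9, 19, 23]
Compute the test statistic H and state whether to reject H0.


Step 1: Combine all N = 15 observations and assign midranks.
sorted (value, group, rank): (9,G4,1), (12,G2,2.5), (12,G3,2.5), (13,G1,4.5), (13,G3,4.5), (14,G1,6), (15,G1,7), (17,G1,8), (18,G2,9), (19,G2,10.5), (19,G4,10.5), (21,G2,12), (23,G4,13), (24,G3,14), (28,G2,15)
Step 2: Sum ranks within each group.
R_1 = 25.5 (n_1 = 4)
R_2 = 49 (n_2 = 5)
R_3 = 21 (n_3 = 3)
R_4 = 24.5 (n_4 = 3)
Step 3: H = 12/(N(N+1)) * sum(R_i^2/n_i) - 3(N+1)
     = 12/(15*16) * (25.5^2/4 + 49^2/5 + 21^2/3 + 24.5^2/3) - 3*16
     = 0.050000 * 989.846 - 48
     = 1.492292.
Step 4: Ties present; correction factor C = 1 - 18/(15^3 - 15) = 0.994643. Corrected H = 1.492292 / 0.994643 = 1.500329.
Step 5: Under H0, H ~ chi^2(3); p-value = 0.682194.
Step 6: alpha = 0.05. fail to reject H0.

H = 1.5003, df = 3, p = 0.682194, fail to reject H0.


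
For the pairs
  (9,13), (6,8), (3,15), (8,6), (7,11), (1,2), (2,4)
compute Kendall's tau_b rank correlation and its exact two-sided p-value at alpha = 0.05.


Step 1: Enumerate the 21 unordered pairs (i,j) with i<j and classify each by sign(x_j-x_i) * sign(y_j-y_i).
  (1,2):dx=-3,dy=-5->C; (1,3):dx=-6,dy=+2->D; (1,4):dx=-1,dy=-7->C; (1,5):dx=-2,dy=-2->C
  (1,6):dx=-8,dy=-11->C; (1,7):dx=-7,dy=-9->C; (2,3):dx=-3,dy=+7->D; (2,4):dx=+2,dy=-2->D
  (2,5):dx=+1,dy=+3->C; (2,6):dx=-5,dy=-6->C; (2,7):dx=-4,dy=-4->C; (3,4):dx=+5,dy=-9->D
  (3,5):dx=+4,dy=-4->D; (3,6):dx=-2,dy=-13->C; (3,7):dx=-1,dy=-11->C; (4,5):dx=-1,dy=+5->D
  (4,6):dx=-7,dy=-4->C; (4,7):dx=-6,dy=-2->C; (5,6):dx=-6,dy=-9->C; (5,7):dx=-5,dy=-7->C
  (6,7):dx=+1,dy=+2->C
Step 2: C = 15, D = 6, total pairs = 21.
Step 3: tau = (C - D)/(n(n-1)/2) = (15 - 6)/21 = 0.428571.
Step 4: Exact two-sided p-value (enumerate n! = 5040 permutations of y under H0): p = 0.238889.
Step 5: alpha = 0.05. fail to reject H0.

tau_b = 0.4286 (C=15, D=6), p = 0.238889, fail to reject H0.


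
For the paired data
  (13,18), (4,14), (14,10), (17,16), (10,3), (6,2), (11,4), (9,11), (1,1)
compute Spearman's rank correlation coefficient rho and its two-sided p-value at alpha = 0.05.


Step 1: Rank x and y separately (midranks; no ties here).
rank(x): 13->7, 4->2, 14->8, 17->9, 10->5, 6->3, 11->6, 9->4, 1->1
rank(y): 18->9, 14->7, 10->5, 16->8, 3->3, 2->2, 4->4, 11->6, 1->1
Step 2: d_i = R_x(i) - R_y(i); compute d_i^2.
  (7-9)^2=4, (2-7)^2=25, (8-5)^2=9, (9-8)^2=1, (5-3)^2=4, (3-2)^2=1, (6-4)^2=4, (4-6)^2=4, (1-1)^2=0
sum(d^2) = 52.
Step 3: rho = 1 - 6*52 / (9*(9^2 - 1)) = 1 - 312/720 = 0.566667.
Step 4: Under H0, t = rho * sqrt((n-2)/(1-rho^2)) = 1.8196 ~ t(7).
Step 5: Two-sided p-value from the t-distribution with 7 df = 0.111633.
Step 6: alpha = 0.05. fail to reject H0.

rho = 0.5667, p = 0.111633, fail to reject H0 at alpha = 0.05.


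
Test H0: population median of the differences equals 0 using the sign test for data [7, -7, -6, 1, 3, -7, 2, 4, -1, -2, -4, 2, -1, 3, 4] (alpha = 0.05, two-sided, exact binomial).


Step 1: Discard zero differences. Original n = 15; n_eff = number of nonzero differences = 15.
Nonzero differences (with sign): +7, -7, -6, +1, +3, -7, +2, +4, -1, -2, -4, +2, -1, +3, +4
Step 2: Count signs: positive = 8, negative = 7.
Step 3: Under H0: P(positive) = 0.5, so the number of positives S ~ Bin(15, 0.5).
Step 4: Two-sided exact p-value = sum of Bin(15,0.5) probabilities at or below the observed probability = 1.000000.
Step 5: alpha = 0.05. fail to reject H0.

n_eff = 15, pos = 8, neg = 7, p = 1.000000, fail to reject H0.


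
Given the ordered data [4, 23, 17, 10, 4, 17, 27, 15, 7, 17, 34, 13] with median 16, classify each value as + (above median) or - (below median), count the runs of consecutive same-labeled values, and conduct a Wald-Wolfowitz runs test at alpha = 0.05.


Step 1: Compute median = 16; label A = above, B = below.
Labels in order: BAABBAABBAAB  (n_A = 6, n_B = 6)
Step 2: Count runs R = 7.
Step 3: Under H0 (random ordering), E[R] = 2*n_A*n_B/(n_A+n_B) + 1 = 2*6*6/12 + 1 = 7.0000.
        Var[R] = 2*n_A*n_B*(2*n_A*n_B - n_A - n_B) / ((n_A+n_B)^2 * (n_A+n_B-1)) = 4320/1584 = 2.7273.
        SD[R] = 1.6514.
Step 4: R = E[R], so z = 0 with no continuity correction.
Step 5: Two-sided p-value via normal approximation = 2*(1 - Phi(|z|)) = 1.000000.
Step 6: alpha = 0.05. fail to reject H0.

R = 7, z = 0.0000, p = 1.000000, fail to reject H0.


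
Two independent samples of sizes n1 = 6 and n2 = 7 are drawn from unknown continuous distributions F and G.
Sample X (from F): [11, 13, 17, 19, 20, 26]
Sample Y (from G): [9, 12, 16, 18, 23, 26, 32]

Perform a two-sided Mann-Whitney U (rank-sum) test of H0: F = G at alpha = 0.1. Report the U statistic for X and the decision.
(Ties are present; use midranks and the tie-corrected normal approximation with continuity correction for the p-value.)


Step 1: Combine and sort all 13 observations; assign midranks.
sorted (value, group): (9,Y), (11,X), (12,Y), (13,X), (16,Y), (17,X), (18,Y), (19,X), (20,X), (23,Y), (26,X), (26,Y), (32,Y)
ranks: 9->1, 11->2, 12->3, 13->4, 16->5, 17->6, 18->7, 19->8, 20->9, 23->10, 26->11.5, 26->11.5, 32->13
Step 2: Rank sum for X: R1 = 2 + 4 + 6 + 8 + 9 + 11.5 = 40.5.
Step 3: U_X = R1 - n1(n1+1)/2 = 40.5 - 6*7/2 = 40.5 - 21 = 19.5.
       U_Y = n1*n2 - U_X = 42 - 19.5 = 22.5.
Step 4: Ties are present, so use the tie-corrected normal approximation (with continuity correction) for the p-value.
Step 5: p-value = 0.886248; compare to alpha = 0.1. fail to reject H0.

U_X = 19.5, p = 0.886248, fail to reject H0 at alpha = 0.1.


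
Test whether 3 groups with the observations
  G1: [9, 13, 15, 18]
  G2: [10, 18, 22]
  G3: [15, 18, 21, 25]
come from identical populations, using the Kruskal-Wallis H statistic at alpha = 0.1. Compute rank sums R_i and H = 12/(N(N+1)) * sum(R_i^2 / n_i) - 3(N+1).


Step 1: Combine all N = 11 observations and assign midranks.
sorted (value, group, rank): (9,G1,1), (10,G2,2), (13,G1,3), (15,G1,4.5), (15,G3,4.5), (18,G1,7), (18,G2,7), (18,G3,7), (21,G3,9), (22,G2,10), (25,G3,11)
Step 2: Sum ranks within each group.
R_1 = 15.5 (n_1 = 4)
R_2 = 19 (n_2 = 3)
R_3 = 31.5 (n_3 = 4)
Step 3: H = 12/(N(N+1)) * sum(R_i^2/n_i) - 3(N+1)
     = 12/(11*12) * (15.5^2/4 + 19^2/3 + 31.5^2/4) - 3*12
     = 0.090909 * 428.458 - 36
     = 2.950758.
Step 4: Ties present; correction factor C = 1 - 30/(11^3 - 11) = 0.977273. Corrected H = 2.950758 / 0.977273 = 3.019380.
Step 5: Under H0, H ~ chi^2(2); p-value = 0.220978.
Step 6: alpha = 0.1. fail to reject H0.

H = 3.0194, df = 2, p = 0.220978, fail to reject H0.


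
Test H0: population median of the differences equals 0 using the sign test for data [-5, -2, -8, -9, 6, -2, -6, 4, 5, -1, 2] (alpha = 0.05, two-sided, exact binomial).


Step 1: Discard zero differences. Original n = 11; n_eff = number of nonzero differences = 11.
Nonzero differences (with sign): -5, -2, -8, -9, +6, -2, -6, +4, +5, -1, +2
Step 2: Count signs: positive = 4, negative = 7.
Step 3: Under H0: P(positive) = 0.5, so the number of positives S ~ Bin(11, 0.5).
Step 4: Two-sided exact p-value = sum of Bin(11,0.5) probabilities at or below the observed probability = 0.548828.
Step 5: alpha = 0.05. fail to reject H0.

n_eff = 11, pos = 4, neg = 7, p = 0.548828, fail to reject H0.


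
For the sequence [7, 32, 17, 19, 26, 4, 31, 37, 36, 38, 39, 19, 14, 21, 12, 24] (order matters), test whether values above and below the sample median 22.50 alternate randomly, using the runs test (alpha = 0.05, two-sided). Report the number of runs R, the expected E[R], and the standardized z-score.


Step 1: Compute median = 22.50; label A = above, B = below.
Labels in order: BABBABAAAAABBBBA  (n_A = 8, n_B = 8)
Step 2: Count runs R = 8.
Step 3: Under H0 (random ordering), E[R] = 2*n_A*n_B/(n_A+n_B) + 1 = 2*8*8/16 + 1 = 9.0000.
        Var[R] = 2*n_A*n_B*(2*n_A*n_B - n_A - n_B) / ((n_A+n_B)^2 * (n_A+n_B-1)) = 14336/3840 = 3.7333.
        SD[R] = 1.9322.
Step 4: Continuity-corrected z = (R + 0.5 - E[R]) / SD[R] = (8 + 0.5 - 9.0000) / 1.9322 = -0.2588.
Step 5: Two-sided p-value via normal approximation = 2*(1 - Phi(|z|)) = 0.795809.
Step 6: alpha = 0.05. fail to reject H0.

R = 8, z = -0.2588, p = 0.795809, fail to reject H0.


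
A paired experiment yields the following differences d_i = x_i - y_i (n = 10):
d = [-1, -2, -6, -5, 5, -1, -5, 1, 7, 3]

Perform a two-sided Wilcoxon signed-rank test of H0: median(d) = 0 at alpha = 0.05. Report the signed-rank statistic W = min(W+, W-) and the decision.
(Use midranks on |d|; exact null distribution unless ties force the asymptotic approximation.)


Step 1: Drop any zero differences (none here) and take |d_i|.
|d| = [1, 2, 6, 5, 5, 1, 5, 1, 7, 3]
Step 2: Midrank |d_i| (ties get averaged ranks).
ranks: |1|->2, |2|->4, |6|->9, |5|->7, |5|->7, |1|->2, |5|->7, |1|->2, |7|->10, |3|->5
Step 3: Attach original signs; sum ranks with positive sign and with negative sign.
W+ = 7 + 2 + 10 + 5 = 24
W- = 2 + 4 + 9 + 7 + 2 + 7 = 31
(Check: W+ + W- = 55 should equal n(n+1)/2 = 55.)
Step 4: Test statistic W = min(W+, W-) = 24.
Step 5: Ties in |d|, so use the tie-corrected normal approximation.
        E[W] = n(n+1)/4 = 10*11/4 = 27.5.
        Tie groups: |d|=1 (t=3), |d|=5 (t=3); sum(t^3 - t) = 48.
        Var[W] = n(n+1)(2n+1)/24 - sum(t^3-t)/48 = 2310/24 - 48/48 = 95.25.
        z = (W - E[W]) / sqrt(Var[W]) = (24 - 27.5) / 9.7596 = -0.3586.
        Two-sided p = 2*Phi(z) = 0.719879.
Step 6: alpha = 0.05. fail to reject H0.

W+ = 24, W- = 31, W = min = 24, p = 0.719879, fail to reject H0.


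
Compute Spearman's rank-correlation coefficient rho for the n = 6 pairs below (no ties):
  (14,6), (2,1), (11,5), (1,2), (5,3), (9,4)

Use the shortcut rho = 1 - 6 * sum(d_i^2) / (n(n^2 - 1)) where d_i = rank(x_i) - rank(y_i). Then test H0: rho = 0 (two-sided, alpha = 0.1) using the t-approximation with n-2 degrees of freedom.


Step 1: Rank x and y separately (midranks; no ties here).
rank(x): 14->6, 2->2, 11->5, 1->1, 5->3, 9->4
rank(y): 6->6, 1->1, 5->5, 2->2, 3->3, 4->4
Step 2: d_i = R_x(i) - R_y(i); compute d_i^2.
  (6-6)^2=0, (2-1)^2=1, (5-5)^2=0, (1-2)^2=1, (3-3)^2=0, (4-4)^2=0
sum(d^2) = 2.
Step 3: rho = 1 - 6*2 / (6*(6^2 - 1)) = 1 - 12/210 = 0.942857.
Step 4: Under H0, t = rho * sqrt((n-2)/(1-rho^2)) = 5.6595 ~ t(4).
Step 5: Two-sided p-value from the t-distribution with 4 df = 0.004805.
Step 6: alpha = 0.1. reject H0.

rho = 0.9429, p = 0.004805, reject H0 at alpha = 0.1.


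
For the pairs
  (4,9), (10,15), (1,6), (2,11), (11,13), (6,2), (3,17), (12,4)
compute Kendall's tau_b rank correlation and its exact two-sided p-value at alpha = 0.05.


Step 1: Enumerate the 28 unordered pairs (i,j) with i<j and classify each by sign(x_j-x_i) * sign(y_j-y_i).
  (1,2):dx=+6,dy=+6->C; (1,3):dx=-3,dy=-3->C; (1,4):dx=-2,dy=+2->D; (1,5):dx=+7,dy=+4->C
  (1,6):dx=+2,dy=-7->D; (1,7):dx=-1,dy=+8->D; (1,8):dx=+8,dy=-5->D; (2,3):dx=-9,dy=-9->C
  (2,4):dx=-8,dy=-4->C; (2,5):dx=+1,dy=-2->D; (2,6):dx=-4,dy=-13->C; (2,7):dx=-7,dy=+2->D
  (2,8):dx=+2,dy=-11->D; (3,4):dx=+1,dy=+5->C; (3,5):dx=+10,dy=+7->C; (3,6):dx=+5,dy=-4->D
  (3,7):dx=+2,dy=+11->C; (3,8):dx=+11,dy=-2->D; (4,5):dx=+9,dy=+2->C; (4,6):dx=+4,dy=-9->D
  (4,7):dx=+1,dy=+6->C; (4,8):dx=+10,dy=-7->D; (5,6):dx=-5,dy=-11->C; (5,7):dx=-8,dy=+4->D
  (5,8):dx=+1,dy=-9->D; (6,7):dx=-3,dy=+15->D; (6,8):dx=+6,dy=+2->C; (7,8):dx=+9,dy=-13->D
Step 2: C = 13, D = 15, total pairs = 28.
Step 3: tau = (C - D)/(n(n-1)/2) = (13 - 15)/28 = -0.071429.
Step 4: Exact two-sided p-value (enumerate n! = 40320 permutations of y under H0): p = 0.904861.
Step 5: alpha = 0.05. fail to reject H0.

tau_b = -0.0714 (C=13, D=15), p = 0.904861, fail to reject H0.


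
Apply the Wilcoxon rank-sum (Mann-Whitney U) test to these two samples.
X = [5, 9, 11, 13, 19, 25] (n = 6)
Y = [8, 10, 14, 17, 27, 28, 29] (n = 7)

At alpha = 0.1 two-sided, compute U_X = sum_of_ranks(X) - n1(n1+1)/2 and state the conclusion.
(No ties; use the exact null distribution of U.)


Step 1: Combine and sort all 13 observations; assign midranks.
sorted (value, group): (5,X), (8,Y), (9,X), (10,Y), (11,X), (13,X), (14,Y), (17,Y), (19,X), (25,X), (27,Y), (28,Y), (29,Y)
ranks: 5->1, 8->2, 9->3, 10->4, 11->5, 13->6, 14->7, 17->8, 19->9, 25->10, 27->11, 28->12, 29->13
Step 2: Rank sum for X: R1 = 1 + 3 + 5 + 6 + 9 + 10 = 34.
Step 3: U_X = R1 - n1(n1+1)/2 = 34 - 6*7/2 = 34 - 21 = 13.
       U_Y = n1*n2 - U_X = 42 - 13 = 29.
Step 4: No ties, so the exact null distribution of U (based on enumerating the C(13,6) = 1716 equally likely rank assignments) gives the two-sided p-value.
Step 5: p-value = 0.294872; compare to alpha = 0.1. fail to reject H0.

U_X = 13, p = 0.294872, fail to reject H0 at alpha = 0.1.


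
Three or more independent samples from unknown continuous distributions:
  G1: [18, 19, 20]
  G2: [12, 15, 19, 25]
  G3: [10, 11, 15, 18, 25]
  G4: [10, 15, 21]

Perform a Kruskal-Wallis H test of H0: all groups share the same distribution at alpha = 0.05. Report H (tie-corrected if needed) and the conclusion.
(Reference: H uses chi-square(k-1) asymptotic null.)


Step 1: Combine all N = 15 observations and assign midranks.
sorted (value, group, rank): (10,G3,1.5), (10,G4,1.5), (11,G3,3), (12,G2,4), (15,G2,6), (15,G3,6), (15,G4,6), (18,G1,8.5), (18,G3,8.5), (19,G1,10.5), (19,G2,10.5), (20,G1,12), (21,G4,13), (25,G2,14.5), (25,G3,14.5)
Step 2: Sum ranks within each group.
R_1 = 31 (n_1 = 3)
R_2 = 35 (n_2 = 4)
R_3 = 33.5 (n_3 = 5)
R_4 = 20.5 (n_4 = 3)
Step 3: H = 12/(N(N+1)) * sum(R_i^2/n_i) - 3(N+1)
     = 12/(15*16) * (31^2/3 + 35^2/4 + 33.5^2/5 + 20.5^2/3) - 3*16
     = 0.050000 * 991.117 - 48
     = 1.555833.
Step 4: Ties present; correction factor C = 1 - 48/(15^3 - 15) = 0.985714. Corrected H = 1.555833 / 0.985714 = 1.578382.
Step 5: Under H0, H ~ chi^2(3); p-value = 0.664302.
Step 6: alpha = 0.05. fail to reject H0.

H = 1.5784, df = 3, p = 0.664302, fail to reject H0.


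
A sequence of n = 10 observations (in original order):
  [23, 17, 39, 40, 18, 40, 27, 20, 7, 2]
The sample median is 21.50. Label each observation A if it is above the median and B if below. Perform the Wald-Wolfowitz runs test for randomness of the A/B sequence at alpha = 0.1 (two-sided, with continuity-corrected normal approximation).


Step 1: Compute median = 21.50; label A = above, B = below.
Labels in order: ABAABAABBB  (n_A = 5, n_B = 5)
Step 2: Count runs R = 6.
Step 3: Under H0 (random ordering), E[R] = 2*n_A*n_B/(n_A+n_B) + 1 = 2*5*5/10 + 1 = 6.0000.
        Var[R] = 2*n_A*n_B*(2*n_A*n_B - n_A - n_B) / ((n_A+n_B)^2 * (n_A+n_B-1)) = 2000/900 = 2.2222.
        SD[R] = 1.4907.
Step 4: R = E[R], so z = 0 with no continuity correction.
Step 5: Two-sided p-value via normal approximation = 2*(1 - Phi(|z|)) = 1.000000.
Step 6: alpha = 0.1. fail to reject H0.

R = 6, z = 0.0000, p = 1.000000, fail to reject H0.


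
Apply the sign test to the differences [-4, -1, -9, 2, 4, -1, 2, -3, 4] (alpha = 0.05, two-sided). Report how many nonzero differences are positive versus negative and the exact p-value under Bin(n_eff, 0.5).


Step 1: Discard zero differences. Original n = 9; n_eff = number of nonzero differences = 9.
Nonzero differences (with sign): -4, -1, -9, +2, +4, -1, +2, -3, +4
Step 2: Count signs: positive = 4, negative = 5.
Step 3: Under H0: P(positive) = 0.5, so the number of positives S ~ Bin(9, 0.5).
Step 4: Two-sided exact p-value = sum of Bin(9,0.5) probabilities at or below the observed probability = 1.000000.
Step 5: alpha = 0.05. fail to reject H0.

n_eff = 9, pos = 4, neg = 5, p = 1.000000, fail to reject H0.
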